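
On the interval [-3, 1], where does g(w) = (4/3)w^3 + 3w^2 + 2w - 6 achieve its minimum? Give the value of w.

-3

The derivative is 4w^2 + 6w + 2, which vanishes at w = -1 and w = -1/2.
Evaluating at the critical points and endpoints: g(-3) = -21; g(-1) = -19/3; g(-1/2) = -77/12; g(1) = 1/3.
The minimum over the interval is -21, attained at w = -3.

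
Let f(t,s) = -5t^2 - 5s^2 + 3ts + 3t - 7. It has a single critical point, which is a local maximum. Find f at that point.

-592/91

∂f/∂t = -10t + 3s + 3 = 0 and ∂f/∂s = 3t - 10s = 0, so (t, s) = (30/91, 9/91).
The Hessian has f_{tt} = -10, f_{ss} = -10, f_{ts} = 3, giving D = 91 > 0 with f_{tt} < 0, so the point is a local maximum.
f(30/91, 9/91) = -592/91.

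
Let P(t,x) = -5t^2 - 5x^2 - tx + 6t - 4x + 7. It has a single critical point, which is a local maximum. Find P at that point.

977/99

∂P/∂t = -10t - x + 6 = 0 and ∂P/∂x = -t - 10x - 4 = 0, so (t, x) = (64/99, -46/99).
The Hessian has P_{tt} = -10, P_{xx} = -10, P_{tx} = -1, giving D = 99 > 0 with P_{tt} < 0, so the point is a local maximum.
P(64/99, -46/99) = 977/99.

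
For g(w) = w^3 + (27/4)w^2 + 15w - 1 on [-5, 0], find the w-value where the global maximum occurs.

0

g'(w) = 3w^2 + (27/2)w + 15, which vanishes at w = -5/2 and w = -2.
Evaluating at the critical points and endpoints: g(-5) = -129/4,  g(-5/2) = -191/16,  g(-2) = -12,  g(0) = -1.
Hence the absolute maximum is -1 at w = 0.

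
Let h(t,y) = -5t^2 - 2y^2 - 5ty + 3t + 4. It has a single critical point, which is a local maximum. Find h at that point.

26/5

∂h/∂t = -10t - 5y + 3 = 0 and ∂h/∂y = -5t - 4y = 0, so (t, y) = (4/5, -1).
The Hessian has h_{tt} = -10, h_{yy} = -4, h_{ty} = -5, giving D = 15 > 0 with h_{tt} < 0, so the point is a local maximum.
h(4/5, -1) = 26/5.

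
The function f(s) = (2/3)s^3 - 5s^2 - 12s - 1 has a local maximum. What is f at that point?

f'(s) = 2s^2 - 10s - 12. Setting f'(s) = 0 gives s ∈ {-1, 6}.
f''(s) = 4s - 10. f''(-1) = -14 < 0 ⇒ local maximum; f''(6) = 14 > 0 ⇒ local minimum.
Thus f has its local maximum at s = -1, with value 16/3.

16/3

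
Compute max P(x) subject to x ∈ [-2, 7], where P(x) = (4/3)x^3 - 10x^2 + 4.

4

P'(x) = 4x^2 - 20x, which vanishes at x = 0 and x = 5.
Evaluating at the critical points and endpoints: P(-2) = -140/3, P(0) = 4, P(5) = -238/3, P(7) = -86/3.
So the maximum is P(0) = 4.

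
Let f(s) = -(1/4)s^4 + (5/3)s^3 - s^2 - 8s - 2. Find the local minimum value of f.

f'(s) = -s^3 + 5s^2 - 2s - 8. Setting f'(s) = 0 gives s ∈ {-1, 2, 4}.
Second-derivative test with f''(s) = -3s^2 + 10s - 2: f''(-1) = -15 < 0 ⇒ local maximum; f''(2) = 6 > 0 ⇒ local minimum; f''(4) = -10 < 0 ⇒ local maximum.
The local minimum is f(2) = -38/3.

-38/3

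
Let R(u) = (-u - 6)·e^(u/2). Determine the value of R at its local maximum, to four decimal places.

0.0366

R'(u) = (-1)·e^(u/2) + (-u - 6)·(1/2)·e^(u/2) = (-(1/2)u - 4)·e^(u/2). Since e^(u/2) > 0, the only critical point is u = -8.
R''(-8) has the same sign as -1/2 < 0, so this is a local maximum.
R(-8) = (2)·e^(-4) ≈ 0.0366.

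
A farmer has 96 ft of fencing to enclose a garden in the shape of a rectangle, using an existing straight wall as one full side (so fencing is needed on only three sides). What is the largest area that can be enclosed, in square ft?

1152

Let the sides perpendicular to the wall have length x and the parallel side y, so 2x + y = 96 and the area is A = xy = x(96 − 2x).
A'(x) = 96 − 4x = 0 gives x = 24, and A''(x) = −4 < 0 confirms a maximum.
Then y = 96 − 2·24 = 48 and A = 1152.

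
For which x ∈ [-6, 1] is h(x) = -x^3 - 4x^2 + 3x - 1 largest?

-6

h'(x) = -3x^2 - 8x + 3, which vanishes at x = -3 and x = 1/3.
Compare values at every candidate in [-6, 1]: h(-6) = 53,  h(-3) = -19,  h(1/3) = -13/27,  h(1) = -3.
Hence the absolute maximum is 53 at x = -6.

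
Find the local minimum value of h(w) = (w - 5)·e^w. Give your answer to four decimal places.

Differentiating with the product rule gives h'(w) = (w - 4)·e^w. Since e^w > 0, the only critical point is w = 4.
h''(4) has the same sign as 1 > 0, so this is a local minimum.
h(4) = (-1)·e^(4) ≈ -54.5982.

-54.5982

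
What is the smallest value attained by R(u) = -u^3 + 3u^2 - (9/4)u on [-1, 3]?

-27/4

Differentiating, R'(u) = -3u^2 + 6u - 9/4; which vanishes at u = 1/2 and u = 3/2.
Candidates: R(-1) = 25/4, R(1/2) = -1/2, R(3/2) = 0, R(3) = -27/4.
So the minimum is R(3) = -27/4.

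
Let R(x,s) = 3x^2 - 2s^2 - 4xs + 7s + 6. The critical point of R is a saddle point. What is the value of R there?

∂R/∂x = 6x - 4s = 0 and ∂R/∂s = -4x - 4s + 7 = 0, so (x, s) = (7/10, 21/20).
The Hessian has R_{xx} = 6, R_{ss} = -4, R_{xs} = -4, giving D = -40 < 0, so the point is a saddle point.
R(7/10, 21/20) = 387/40.

387/40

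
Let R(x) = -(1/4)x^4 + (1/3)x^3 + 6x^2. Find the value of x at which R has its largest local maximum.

R'(x) = -x^3 + x^2 + 12x = 0 at x = -3, 0, 4.
R''(x) = -3x^2 + 2x + 12. R''(-3) = -21 < 0 ⇒ local maximum; R''(0) = 12 > 0 ⇒ local minimum; R''(4) = -28 < 0 ⇒ local maximum.
The largest local maximum is R(4) = 160/3.

4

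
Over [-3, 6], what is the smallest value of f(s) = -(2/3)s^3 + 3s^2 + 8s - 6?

-31/3

Differentiating, f'(s) = -2s^2 + 6s + 8; which vanishes at s = -1 and s = 4.
Evaluating at the critical points and endpoints: f(-3) = 15,  f(-1) = -31/3,  f(4) = 94/3,  f(6) = 6.
The minimum over the interval is -31/3, attained at s = -1.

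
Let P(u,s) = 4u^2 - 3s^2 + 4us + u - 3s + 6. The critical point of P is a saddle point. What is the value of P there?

429/64

∂P/∂u = 8u + 4s + 1 = 0 and ∂P/∂s = 4u - 6s - 3 = 0, so (u, s) = (3/32, -7/16).
The Hessian has P_{uu} = 8, P_{ss} = -6, P_{us} = 4, giving D = -64 < 0, so the point is a saddle point.
P(3/32, -7/16) = 429/64.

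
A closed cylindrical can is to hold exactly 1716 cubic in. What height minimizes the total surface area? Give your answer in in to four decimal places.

12.9760

With radius r and height h, πr²h = 1716 so h = 1716/(πr²), and S(r) = 2πr² + 2πrh = 2πr² + 2·1716/r.
S'(r) = 4πr − 2·1716/r² = 0 ⇒ r³ = 1716/(2π), so r ≈ 6.4880 and h = 2r ≈ 12.9760.
S''(r) = 4π + 4·1716/r³ > 0, so this is the minimum; S ≈ 793.4619.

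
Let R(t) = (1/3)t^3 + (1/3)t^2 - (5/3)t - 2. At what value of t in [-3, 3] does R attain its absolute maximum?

3

R'(t) = t^2 + (2/3)t - 5/3, which vanishes at t = -5/3 and t = 1.
Candidates: R(-3) = -3, R(-5/3) = 13/81, R(1) = -3, R(3) = 5.
So the maximum is R(3) = 5.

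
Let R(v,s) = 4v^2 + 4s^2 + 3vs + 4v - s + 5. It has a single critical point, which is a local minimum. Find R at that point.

39/11

∂R/∂v = 8v + 3s + 4 = 0 and ∂R/∂s = 3v + 8s - 1 = 0, so (v, s) = (-7/11, 4/11).
The Hessian has R_{vv} = 8, R_{ss} = 8, R_{vs} = 3, giving D = 55 > 0 with R_{vv} > 0, so the point is a local minimum.
R(-7/11, 4/11) = 39/11.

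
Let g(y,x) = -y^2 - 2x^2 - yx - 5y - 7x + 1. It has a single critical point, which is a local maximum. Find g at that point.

∂g/∂y = -2y - x - 5 = 0 and ∂g/∂x = -y - 4x - 7 = 0, so (y, x) = (-13/7, -9/7).
The Hessian has g_{yy} = -2, g_{xx} = -4, g_{yx} = -1, giving D = 7 > 0 with g_{yy} < 0, so the point is a local maximum.
g(-13/7, -9/7) = 71/7.

71/7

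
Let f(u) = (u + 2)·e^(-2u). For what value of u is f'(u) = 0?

-3/2

f'(u) = 1·e^(-2u) + (u + 2)·(-2)·e^(-2u) = (-2u - 3)·e^(-2u). Since e^(-2u) > 0, the only critical point is u = -3/2.
f''(-3/2) has the same sign as -2 < 0, so this is a local maximum.
f(-3/2) = (1/2)·e^(3) ≈ 10.0428.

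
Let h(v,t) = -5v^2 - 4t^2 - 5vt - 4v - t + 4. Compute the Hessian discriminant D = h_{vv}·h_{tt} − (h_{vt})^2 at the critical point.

∂h/∂v = -10v - 5t - 4 = 0 and ∂h/∂t = -5v - 8t - 1 = 0, so (v, t) = (-27/55, 2/11).
The Hessian has h_{vv} = -10, h_{tt} = -8, h_{vt} = -5, giving D = 55 > 0 with h_{vv} < 0, so the point is a local maximum.
D = (-10)·(-8) − (-5)^2 = 55.

55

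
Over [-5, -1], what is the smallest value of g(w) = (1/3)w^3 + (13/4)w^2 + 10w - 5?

The derivative is w^2 + (13/2)w + 10, which vanishes at w = -4 and w = -5/2.
Evaluating at the critical points and endpoints: g(-5) = -185/12, g(-4) = -43/3, g(-5/2) = -715/48, g(-1) = -145/12.
Hence the absolute minimum is -185/12 at w = -5.

-185/12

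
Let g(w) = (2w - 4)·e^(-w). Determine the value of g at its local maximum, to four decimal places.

g'(w) = 2·e^(-w) + (2w - 4)·(-1)·e^(-w) = (-2w + 6)·e^(-w). Since e^(-w) > 0, the only critical point is w = 3.
g''(3) has the same sign as -2 < 0, so this is a local maximum.
g(3) = (2)·e^(-3) ≈ 0.0996.

0.0996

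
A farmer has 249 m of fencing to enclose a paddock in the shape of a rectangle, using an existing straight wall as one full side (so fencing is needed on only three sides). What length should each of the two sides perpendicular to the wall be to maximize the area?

249/4

Let the sides perpendicular to the wall have length x and the parallel side y, so 2x + y = 249 and the area is A = xy = x(249 − 2x).
A'(x) = 249 − 4x = 0 gives x = 249/4, and A''(x) = −4 < 0 confirms a maximum.
Then y = 249 − 2·249/4 = 249/2 and A = 62001/8.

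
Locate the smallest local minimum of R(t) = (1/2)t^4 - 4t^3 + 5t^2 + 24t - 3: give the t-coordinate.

-1

R'(t) = 2t^3 - 12t^2 + 10t + 24. Setting R'(t) = 0 gives t ∈ {-1, 3, 4}.
Since R''(t) = 6t^2 - 24t + 10, we get R''(-1) = 40 > 0 ⇒ local minimum; R''(3) = -8 < 0 ⇒ local maximum; R''(4) = 10 > 0 ⇒ local minimum.
So the smallest local minimum value is R(-1) = -35/2.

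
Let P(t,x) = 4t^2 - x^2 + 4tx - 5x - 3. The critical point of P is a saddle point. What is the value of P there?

1/8

∂P/∂t = 8t + 4x = 0 and ∂P/∂x = 4t - 2x - 5 = 0, so (t, x) = (5/8, -5/4).
The Hessian has P_{tt} = 8, P_{xx} = -2, P_{tx} = 4, giving D = -32 < 0, so the point is a saddle point.
P(5/8, -5/4) = 1/8.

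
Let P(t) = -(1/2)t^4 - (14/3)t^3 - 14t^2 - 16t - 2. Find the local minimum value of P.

P'(t) = -2t^3 - 14t^2 - 28t - 16. Setting P'(t) = 0 gives t ∈ {-4, -2, -1}.
Since P''(t) = -6t^2 - 28t - 28, we get P''(-4) = -12 < 0 ⇒ local maximum; P''(-2) = 4 > 0 ⇒ local minimum; P''(-1) = -6 < 0 ⇒ local maximum.
So the local minimum value is P(-2) = 10/3.

10/3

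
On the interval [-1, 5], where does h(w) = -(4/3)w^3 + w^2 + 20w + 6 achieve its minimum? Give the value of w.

Differentiating, h'(w) = -4w^2 + 2w + 20; whose only zero in [-1, 5] is w = 5/2.
Candidates: h(-1) = -35/3,  h(5/2) = 497/12,  h(5) = -107/3.
So the minimum is h(5) = -107/3.

5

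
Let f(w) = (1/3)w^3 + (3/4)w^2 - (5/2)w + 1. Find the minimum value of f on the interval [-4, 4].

f'(w) = w^2 + (3/2)w - 5/2, which vanishes at w = -5/2 and w = 1.
Evaluating at the critical points and endpoints: f(-4) = 5/3,  f(-5/2) = 323/48,  f(1) = -5/12,  f(4) = 73/3.
So the minimum is f(1) = -5/12.

-5/12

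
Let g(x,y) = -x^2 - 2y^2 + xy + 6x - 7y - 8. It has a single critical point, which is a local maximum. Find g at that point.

23/7

∂g/∂x = -2x + y + 6 = 0 and ∂g/∂y = x - 4y - 7 = 0, so (x, y) = (17/7, -8/7).
The Hessian has g_{xx} = -2, g_{yy} = -4, g_{xy} = 1, giving D = 7 > 0 with g_{xx} < 0, so the point is a local maximum.
g(17/7, -8/7) = 23/7.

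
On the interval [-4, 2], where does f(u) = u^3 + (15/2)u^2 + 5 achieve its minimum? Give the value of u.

0

The derivative is 3u^2 + 15u, whose only zero in [-4, 2] is u = 0.
Candidates: f(-4) = 61, f(0) = 5, f(2) = 43.
Hence the absolute minimum is 5 at u = 0.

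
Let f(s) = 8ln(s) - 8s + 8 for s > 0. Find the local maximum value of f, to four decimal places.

f'(s) = 8/s − 8 = 0 gives s = 1.
f''(s) = -8/s², which is negative for s > 0, so this is a local maximum.
f(1) = 8·ln(1) - 8 + 8 ≈ 0.0000.

0.0000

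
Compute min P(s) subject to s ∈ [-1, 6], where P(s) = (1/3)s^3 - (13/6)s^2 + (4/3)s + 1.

The derivative is s^2 - (13/3)s + 4/3, which vanishes at s = 1/3 and s = 4.
Candidates: P(-1) = -17/6; P(1/3) = 197/162; P(4) = -7; P(6) = 3.
So the minimum is P(4) = -7.

-7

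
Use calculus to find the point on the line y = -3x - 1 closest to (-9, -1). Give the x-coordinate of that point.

Minimize D(x)^2 = (x + 9)^2 + (-3x)^2.
d/dx[D^2] = 2(x + 9) + 2·(-3)·(-3x) = 0 ⇒ x = -9/10.
Then y = 17/10 and the distance is √(729/10) ≈ 8.5381.

-9/10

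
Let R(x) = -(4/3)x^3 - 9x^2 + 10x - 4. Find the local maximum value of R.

R'(x) = -4x^2 - 18x + 10. Setting R'(x) = 0 gives x ∈ {-5, 1/2}.
Since R''(x) = -8x - 18, we get R''(-5) = 22 > 0 ⇒ local minimum; R''(1/2) = -22 < 0 ⇒ local maximum.
The local maximum is R(1/2) = -17/12.

-17/12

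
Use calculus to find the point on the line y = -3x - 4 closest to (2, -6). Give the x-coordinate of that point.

4/5

Minimize D(x)^2 = (x - 2)^2 + (-3x + 2)^2.
d/dx[D^2] = 2(x - 2) + 2·(-3)·(-3x + 2) = 0 ⇒ x = 4/5.
Then y = -32/5 and the distance is √(8/5) ≈ 1.2649.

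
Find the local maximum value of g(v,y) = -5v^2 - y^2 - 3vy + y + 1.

16/11

∂g/∂v = -10v - 3y = 0 and ∂g/∂y = -3v - 2y + 1 = 0, so (v, y) = (-3/11, 10/11).
The Hessian has g_{vv} = -10, g_{yy} = -2, g_{vy} = -3, giving D = 11 > 0 with g_{vv} < 0, so the point is a local maximum.
g(-3/11, 10/11) = 16/11.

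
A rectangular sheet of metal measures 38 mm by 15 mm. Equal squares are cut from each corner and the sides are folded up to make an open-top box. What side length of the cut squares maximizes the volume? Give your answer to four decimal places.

With cut size x, the volume is V(x) = x(38 − 2x)(15 − 2x) for 0 < x < 7.5.
V'(x) = 12x^2 − 212x + 570. Setting V'(x) = 0 gives x ≈ 3.3081 (the root in (0, 7.5)).
V''(x) = 24x − 212 is negative there, so this is the maximum; V ≈ 870.4124.

3.3081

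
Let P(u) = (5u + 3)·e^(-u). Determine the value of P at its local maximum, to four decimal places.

P'(u) = 5·e^(-u) + (5u + 3)·(-1)·e^(-u) = (-5u + 2)·e^(-u). Since e^(-u) > 0, the only critical point is u = 2/5.
P''(2/5) has the same sign as -5 < 0, so this is a local maximum.
P(2/5) = (5)·e^(-2/5) ≈ 3.3516.

3.3516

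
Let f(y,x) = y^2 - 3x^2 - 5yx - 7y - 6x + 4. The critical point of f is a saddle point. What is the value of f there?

∂f/∂y = 2y - 5x - 7 = 0 and ∂f/∂x = -5y - 6x - 6 = 0, so (y, x) = (12/37, -47/37).
The Hessian has f_{yy} = 2, f_{xx} = -6, f_{yx} = -5, giving D = -37 < 0, so the point is a saddle point.
f(12/37, -47/37) = 247/37.

247/37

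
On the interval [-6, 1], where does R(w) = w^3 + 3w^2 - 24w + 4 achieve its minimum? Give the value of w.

1

R'(w) = 3w^2 + 6w - 24, whose only zero in [-6, 1] is w = -4.
Compare values at every candidate in [-6, 1]: R(-6) = 40,  R(-4) = 84,  R(1) = -16.
Hence the absolute minimum is -16 at w = 1.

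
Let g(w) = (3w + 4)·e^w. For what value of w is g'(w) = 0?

By the product rule, g'(w) = (3w + 7)·e^w. Since e^w > 0, the only critical point is w = -7/3.
g''(-7/3) has the same sign as 3 > 0, so this is a local minimum.
g(-7/3) = (-3)·e^(-7/3) ≈ -0.2909.

-7/3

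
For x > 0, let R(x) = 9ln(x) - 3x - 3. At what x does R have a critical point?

R'(x) = 9/x − 3 = 0 gives x = 3.
R''(x) = -9/x², which is negative for x > 0, so this is a local maximum.
R(3) = 9·ln(3) - 9 - 3 ≈ -2.1125.

3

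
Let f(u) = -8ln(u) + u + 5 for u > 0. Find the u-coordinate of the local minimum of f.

f'(u) = -8/u + 1 = 0 gives u = 8.
f''(u) = 8/u², which is positive for u > 0, so this is a local minimum.
f(8) = -8·ln(8) + 8 + 5 ≈ -3.6355.

8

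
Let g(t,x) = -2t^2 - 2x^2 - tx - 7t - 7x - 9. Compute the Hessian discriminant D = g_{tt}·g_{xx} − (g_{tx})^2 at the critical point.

∂g/∂t = -4t - x - 7 = 0 and ∂g/∂x = -t - 4x - 7 = 0, so (t, x) = (-7/5, -7/5).
The Hessian has g_{tt} = -4, g_{xx} = -4, g_{tx} = -1, giving D = 15 > 0 with g_{tt} < 0, so the point is a local maximum.
D = (-4)·(-4) − (-1)^2 = 15.

15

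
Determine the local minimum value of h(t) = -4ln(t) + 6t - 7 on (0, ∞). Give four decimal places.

-1.3781

h'(t) = -4/t + 6 = 0 gives t = 2/3.
h''(t) = 4/t², which is positive for t > 0, so this is a local minimum.
h(2/3) = -4·ln(2/3) + 4 - 7 ≈ -1.3781.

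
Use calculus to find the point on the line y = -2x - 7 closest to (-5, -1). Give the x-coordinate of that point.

Minimize D(x)^2 = (x + 5)^2 + (-2x - 6)^2.
d/dx[D^2] = 2(x + 5) + 2·(-2)·(-2x - 6) = 0 ⇒ x = -17/5.
Then y = -1/5 and the distance is √(16/5) ≈ 1.7889.

-17/5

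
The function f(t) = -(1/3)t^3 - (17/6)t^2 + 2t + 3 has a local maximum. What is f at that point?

541/162

Critical points: f'(t) = -t^2 - (17/3)t + 2 vanishes at t = -6, 1/3.
f''(t) = -2t - 17/3. f''(-6) = 19/3 > 0 ⇒ local minimum; f''(1/3) = -19/3 < 0 ⇒ local maximum.
So the local maximum value is f(1/3) = 541/162.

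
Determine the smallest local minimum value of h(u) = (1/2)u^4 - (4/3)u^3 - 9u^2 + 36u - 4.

Critical points: h'(u) = 2u^3 - 4u^2 - 18u + 36 vanishes at u = -3, 2, 3.
h''(u) = 6u^2 - 8u - 18. h''(-3) = 60 > 0 ⇒ local minimum; h''(2) = -10 < 0 ⇒ local maximum; h''(3) = 12 > 0 ⇒ local minimum.
The smallest local minimum is h(-3) = -233/2.

-233/2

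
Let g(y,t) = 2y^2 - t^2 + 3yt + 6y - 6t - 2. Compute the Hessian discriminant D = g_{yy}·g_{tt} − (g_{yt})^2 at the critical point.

∂g/∂y = 4y + 3t + 6 = 0 and ∂g/∂t = 3y - 2t - 6 = 0, so (y, t) = (6/17, -42/17).
The Hessian has g_{yy} = 4, g_{tt} = -2, g_{yt} = 3, giving D = -17 < 0, so the point is a saddle point.
D = (4)·(-2) − (3)^2 = -17.

-17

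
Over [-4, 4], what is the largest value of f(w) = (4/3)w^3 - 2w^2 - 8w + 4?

76/3

Differentiating, f'(w) = 4w^2 - 4w - 8; which vanishes at w = -1 and w = 2.
Compare values at every candidate in [-4, 4]: f(-4) = -244/3,  f(-1) = 26/3,  f(2) = -28/3,  f(4) = 76/3.
So the maximum is f(4) = 76/3.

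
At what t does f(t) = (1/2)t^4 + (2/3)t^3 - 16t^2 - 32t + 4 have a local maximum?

-1

Critical points: f'(t) = 2t^3 + 2t^2 - 32t - 32 vanishes at t = -4, -1, 4.
f''(t) = 6t^2 + 4t - 32. f''(-4) = 48 > 0 ⇒ local minimum; f''(-1) = -30 < 0 ⇒ local maximum; f''(4) = 80 > 0 ⇒ local minimum.
So the local maximum value is f(-1) = 119/6.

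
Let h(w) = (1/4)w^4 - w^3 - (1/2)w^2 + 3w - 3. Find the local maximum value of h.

Critical points: h'(w) = w^3 - 3w^2 - w + 3 vanishes at w = -1, 1, 3.
h''(w) = 3w^2 - 6w - 1. h''(-1) = 8 > 0 ⇒ local minimum; h''(1) = -4 < 0 ⇒ local maximum; h''(3) = 8 > 0 ⇒ local minimum.
The local maximum is h(1) = -5/4.

-5/4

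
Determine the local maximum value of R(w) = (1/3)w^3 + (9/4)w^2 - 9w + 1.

R'(w) = w^2 + (9/2)w - 9. Setting R'(w) = 0 gives w ∈ {-6, 3/2}.
Since R''(w) = 2w + 9/2, we get R''(-6) = -15/2 < 0 ⇒ local maximum; R''(3/2) = 15/2 > 0 ⇒ local minimum.
Thus R has its local maximum at w = -6, with value 64.

64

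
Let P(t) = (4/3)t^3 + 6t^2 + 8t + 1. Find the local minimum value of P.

-7/3

Critical points: P'(t) = 4t^2 + 12t + 8 vanishes at t = -2, -1.
Second-derivative test with P''(t) = 8t + 12: P''(-2) = -4 < 0 ⇒ local maximum; P''(-1) = 4 > 0 ⇒ local minimum.
So the local minimum value is P(-1) = -7/3.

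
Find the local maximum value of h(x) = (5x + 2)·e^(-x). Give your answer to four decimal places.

By the product rule, h'(x) = (-5x + 3)·e^(-x). Since e^(-x) > 0, the only critical point is x = 3/5.
h''(3/5) has the same sign as -5 < 0, so this is a local maximum.
h(3/5) = (5)·e^(-3/5) ≈ 2.7441.

2.7441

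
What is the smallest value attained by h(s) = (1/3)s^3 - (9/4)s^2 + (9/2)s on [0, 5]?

0

The derivative is s^2 - (9/2)s + 9/2, which vanishes at s = 3/2 and s = 3.
Candidates: h(0) = 0, h(3/2) = 45/16, h(3) = 9/4, h(5) = 95/12.
Hence the absolute minimum is 0 at s = 0.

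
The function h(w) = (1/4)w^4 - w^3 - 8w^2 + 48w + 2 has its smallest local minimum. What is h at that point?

Critical points: h'(w) = w^3 - 3w^2 - 16w + 48 vanishes at w = -4, 3, 4.
Since h''(w) = 3w^2 - 6w - 16, we get h''(-4) = 56 > 0 ⇒ local minimum; h''(3) = -7 < 0 ⇒ local maximum; h''(4) = 8 > 0 ⇒ local minimum.
The smallest local minimum is h(-4) = -190.

-190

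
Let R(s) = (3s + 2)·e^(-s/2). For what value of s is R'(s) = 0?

R'(s) = 3·e^(-s/2) + (3s + 2)·(-1/2)·e^(-s/2) = (-(3/2)s + 2)·e^(-s/2). Since e^(-s/2) > 0, the only critical point is s = 4/3.
R''(4/3) has the same sign as -3/2 < 0, so this is a local maximum.
R(4/3) = (6)·e^(-2/3) ≈ 3.0805.

4/3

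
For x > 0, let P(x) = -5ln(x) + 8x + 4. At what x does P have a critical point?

P'(x) = -5/x + 8 = 0 gives x = 5/8.
P''(x) = 5/x², which is positive for x > 0, so this is a local minimum.
P(5/8) = -5·ln(5/8) + 5 + 4 ≈ 11.3500.

5/8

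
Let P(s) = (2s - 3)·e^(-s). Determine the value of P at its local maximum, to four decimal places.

0.1642

P'(s) = 2·e^(-s) + (2s - 3)·(-1)·e^(-s) = (-2s + 5)·e^(-s). Since e^(-s) > 0, the only critical point is s = 5/2.
P''(5/2) has the same sign as -2 < 0, so this is a local maximum.
P(5/2) = (2)·e^(-5/2) ≈ 0.1642.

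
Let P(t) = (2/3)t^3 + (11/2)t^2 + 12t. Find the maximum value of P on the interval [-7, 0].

0

The derivative is 2t^2 + 11t + 12, which vanishes at t = -4 and t = -3/2.
Candidates: P(-7) = -259/6,  P(-4) = -8/3,  P(-3/2) = -63/8,  P(0) = 0.
So the maximum is P(0) = 0.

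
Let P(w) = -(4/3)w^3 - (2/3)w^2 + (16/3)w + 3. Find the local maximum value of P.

Critical points: P'(w) = -4w^2 - (4/3)w + 16/3 vanishes at w = -4/3, 1.
Since P''(w) = -8w - 4/3, we get P''(-4/3) = 28/3 > 0 ⇒ local minimum; P''(1) = -28/3 < 0 ⇒ local maximum.
So the local maximum value is P(1) = 19/3.

19/3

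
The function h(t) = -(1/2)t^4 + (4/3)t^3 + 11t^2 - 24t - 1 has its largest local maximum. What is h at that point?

h'(t) = -2t^3 + 4t^2 + 22t - 24 = 0 at t = -3, 1, 4.
Since h''(t) = -6t^2 + 8t + 22, we get h''(-3) = -56 < 0 ⇒ local maximum; h''(1) = 24 > 0 ⇒ local minimum; h''(4) = -42 < 0 ⇒ local maximum.
So the largest local maximum value is h(-3) = 187/2.

187/2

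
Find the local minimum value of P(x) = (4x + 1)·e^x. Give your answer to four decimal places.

Differentiating with the product rule gives P'(x) = (4x + 5)·e^x. Since e^x > 0, the only critical point is x = -5/4.
P''(-5/4) has the same sign as 4 > 0, so this is a local minimum.
P(-5/4) = (-4)·e^(-5/4) ≈ -1.1460.

-1.1460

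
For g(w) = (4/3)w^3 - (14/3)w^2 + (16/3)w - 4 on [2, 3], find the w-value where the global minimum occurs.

Differentiating, g'(w) = 4w^2 - (28/3)w + 16/3; which has no zeros in [2, 3].
Compare values at every candidate in [2, 3]: g(2) = -4/3; g(3) = 6.
So the minimum is g(2) = -4/3.

2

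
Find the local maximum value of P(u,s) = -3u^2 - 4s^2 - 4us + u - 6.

-47/8

∂P/∂u = -6u - 4s + 1 = 0 and ∂P/∂s = -4u - 8s = 0, so (u, s) = (1/4, -1/8).
The Hessian has P_{uu} = -6, P_{ss} = -8, P_{us} = -4, giving D = 32 > 0 with P_{uu} < 0, so the point is a local maximum.
P(1/4, -1/8) = -47/8.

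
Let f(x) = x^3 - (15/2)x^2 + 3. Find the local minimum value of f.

f'(x) = 3x^2 - 15x = 0 at x = 0, 5.
f''(x) = 6x - 15. f''(0) = -15 < 0 ⇒ local maximum; f''(5) = 15 > 0 ⇒ local minimum.
So the local minimum value is f(5) = -119/2.

-119/2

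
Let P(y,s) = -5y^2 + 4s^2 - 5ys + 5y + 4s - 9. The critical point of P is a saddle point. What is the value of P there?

-55/7

∂P/∂y = -10y - 5s + 5 = 0 and ∂P/∂s = -5y + 8s + 4 = 0, so (y, s) = (4/7, -1/7).
The Hessian has P_{yy} = -10, P_{ss} = 8, P_{ys} = -5, giving D = -105 < 0, so the point is a saddle point.
P(4/7, -1/7) = -55/7.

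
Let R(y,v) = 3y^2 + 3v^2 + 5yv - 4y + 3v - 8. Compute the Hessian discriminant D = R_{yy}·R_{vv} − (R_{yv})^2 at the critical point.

11

∂R/∂y = 6y + 5v - 4 = 0 and ∂R/∂v = 5y + 6v + 3 = 0, so (y, v) = (39/11, -38/11).
The Hessian has R_{yy} = 6, R_{vv} = 6, R_{yv} = 5, giving D = 11 > 0 with R_{yy} > 0, so the point is a local minimum.
D = (6)·(6) − (5)^2 = 11.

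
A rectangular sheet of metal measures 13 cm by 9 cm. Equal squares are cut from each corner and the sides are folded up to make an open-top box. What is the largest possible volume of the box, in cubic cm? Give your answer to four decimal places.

91.4382

With cut size x, the volume is V(x) = x(13 − 2x)(9 − 2x) for 0 < x < 4.5.
V'(x) = 12x^2 − 88x + 117. Setting V'(x) = 0 gives x ≈ 1.7446 (the root in (0, 4.5)).
V''(x) = 24x − 88 is negative there, so this is the maximum; V ≈ 91.4382.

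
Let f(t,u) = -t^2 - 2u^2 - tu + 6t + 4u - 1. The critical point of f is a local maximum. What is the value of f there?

∂f/∂t = -2t - u + 6 = 0 and ∂f/∂u = -t - 4u + 4 = 0, so (t, u) = (20/7, 2/7).
The Hessian has f_{tt} = -2, f_{uu} = -4, f_{tu} = -1, giving D = 7 > 0 with f_{tt} < 0, so the point is a local maximum.
f(20/7, 2/7) = 57/7.

57/7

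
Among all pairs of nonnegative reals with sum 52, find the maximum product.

676

With x + y = 52, the product is P(x) = x(52 − x).
P'(x) = 52 − 2x = 0 gives x = 26; P'' = −2 < 0, so this is the maximum.
P = 26·26 = 676.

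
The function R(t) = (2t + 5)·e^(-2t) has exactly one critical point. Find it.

-2

R'(t) = 2·e^(-2t) + (2t + 5)·(-2)·e^(-2t) = (-4t - 8)·e^(-2t). Since e^(-2t) > 0, the only critical point is t = -2.
R''(-2) has the same sign as -4 < 0, so this is a local maximum.
R(-2) = (1)·e^(4) ≈ 54.5982.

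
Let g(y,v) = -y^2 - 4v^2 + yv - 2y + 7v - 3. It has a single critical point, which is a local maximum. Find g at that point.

2/5

∂g/∂y = -2y + v - 2 = 0 and ∂g/∂v = y - 8v + 7 = 0, so (y, v) = (-3/5, 4/5).
The Hessian has g_{yy} = -2, g_{vv} = -8, g_{yv} = 1, giving D = 15 > 0 with g_{yy} < 0, so the point is a local maximum.
g(-3/5, 4/5) = 2/5.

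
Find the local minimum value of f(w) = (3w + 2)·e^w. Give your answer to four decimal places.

-0.5666

f'(w) = 3·e^w + (3w + 2)·1·e^w = (3w + 5)·e^w. Since e^w > 0, the only critical point is w = -5/3.
f''(-5/3) has the same sign as 3 > 0, so this is a local minimum.
f(-5/3) = (-3)·e^(-5/3) ≈ -0.5666.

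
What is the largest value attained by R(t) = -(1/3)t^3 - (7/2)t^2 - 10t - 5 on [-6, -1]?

Differentiating, R'(t) = -t^2 - 7t - 10; which vanishes at t = -5 and t = -2.
Compare values at every candidate in [-6, -1]: R(-6) = 1,  R(-5) = -5/6,  R(-2) = 11/3,  R(-1) = 11/6.
The maximum over the interval is 11/3, attained at t = -2.

11/3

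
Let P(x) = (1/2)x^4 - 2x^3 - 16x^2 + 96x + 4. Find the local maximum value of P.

269/2

P'(x) = 2x^3 - 6x^2 - 32x + 96 = 0 at x = -4, 3, 4.
P''(x) = 6x^2 - 12x - 32. P''(-4) = 112 > 0 ⇒ local minimum; P''(3) = -14 < 0 ⇒ local maximum; P''(4) = 16 > 0 ⇒ local minimum.
Thus P has its local maximum at x = 3, with value 269/2.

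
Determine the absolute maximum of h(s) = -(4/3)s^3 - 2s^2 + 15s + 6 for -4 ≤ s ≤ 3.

Differentiating, h'(s) = -4s^2 - 4s + 15; which vanishes at s = -5/2 and s = 3/2.
Evaluating at the critical points and endpoints: h(-4) = -2/3,  h(-5/2) = -139/6,  h(3/2) = 39/2,  h(3) = -3.
So the maximum is h(3/2) = 39/2.

39/2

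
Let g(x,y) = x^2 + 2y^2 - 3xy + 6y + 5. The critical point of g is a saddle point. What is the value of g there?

41

∂g/∂x = 2x - 3y = 0 and ∂g/∂y = -3x + 4y + 6 = 0, so (x, y) = (18, 12).
The Hessian has g_{xx} = 2, g_{yy} = 4, g_{xy} = -3, giving D = -1 < 0, so the point is a saddle point.
g(18, 12) = 41.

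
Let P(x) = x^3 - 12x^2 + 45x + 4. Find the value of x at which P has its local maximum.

P'(x) = 3x^2 - 24x + 45. Setting P'(x) = 0 gives x ∈ {3, 5}.
P''(x) = 6x - 24. P''(3) = -6 < 0 ⇒ local maximum; P''(5) = 6 > 0 ⇒ local minimum.
Thus P has its local maximum at x = 3, with value 58.

3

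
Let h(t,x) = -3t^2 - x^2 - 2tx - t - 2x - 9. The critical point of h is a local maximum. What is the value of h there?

∂h/∂t = -6t - 2x - 1 = 0 and ∂h/∂x = -2t - 2x - 2 = 0, so (t, x) = (1/4, -5/4).
The Hessian has h_{tt} = -6, h_{xx} = -2, h_{tx} = -2, giving D = 8 > 0 with h_{tt} < 0, so the point is a local maximum.
h(1/4, -5/4) = -63/8.

-63/8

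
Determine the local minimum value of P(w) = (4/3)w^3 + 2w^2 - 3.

-3

P'(w) = 4w^2 + 4w. Setting P'(w) = 0 gives w ∈ {-1, 0}.
Since P''(w) = 8w + 4, we get P''(-1) = -4 < 0 ⇒ local maximum; P''(0) = 4 > 0 ⇒ local minimum.
The local minimum is P(0) = -3.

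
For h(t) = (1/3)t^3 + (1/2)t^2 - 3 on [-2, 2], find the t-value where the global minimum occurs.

h'(t) = t^2 + t, which vanishes at t = -1 and t = 0.
Compare values at every candidate in [-2, 2]: h(-2) = -11/3; h(-1) = -17/6; h(0) = -3; h(2) = 5/3.
The minimum over the interval is -11/3, attained at t = -2.

-2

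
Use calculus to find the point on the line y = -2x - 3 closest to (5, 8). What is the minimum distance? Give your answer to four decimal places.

Minimize D(x)^2 = (x - 5)^2 + (-2x - 11)^2.
d/dx[D^2] = 2(x - 5) + 2·(-2)·(-2x - 11) = 0 ⇒ x = -17/5.
Then y = 19/5 and the distance is √(441/5) ≈ 9.3915.

9.3915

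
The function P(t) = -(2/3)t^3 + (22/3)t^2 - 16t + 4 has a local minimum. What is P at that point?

P'(t) = -2t^2 + (44/3)t - 16. Setting P'(t) = 0 gives t ∈ {4/3, 6}.
Since P''(t) = -4t + 44/3, we get P''(4/3) = 28/3 > 0 ⇒ local minimum; P''(6) = -28/3 < 0 ⇒ local maximum.
The local minimum is P(4/3) = -476/81.

-476/81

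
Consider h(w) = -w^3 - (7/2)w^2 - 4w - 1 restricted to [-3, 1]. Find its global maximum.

13/2

Differentiating, h'(w) = -3w^2 - 7w - 4; which vanishes at w = -4/3 and w = -1.
Evaluating at the critical points and endpoints: h(-3) = 13/2, h(-4/3) = 13/27, h(-1) = 1/2, h(1) = -19/2.
The maximum over the interval is 13/2, attained at w = -3.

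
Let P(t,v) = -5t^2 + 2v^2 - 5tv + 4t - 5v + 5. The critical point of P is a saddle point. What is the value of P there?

132/65

∂P/∂t = -10t - 5v + 4 = 0 and ∂P/∂v = -5t + 4v - 5 = 0, so (t, v) = (-9/65, 14/13).
The Hessian has P_{tt} = -10, P_{vv} = 4, P_{tv} = -5, giving D = -65 < 0, so the point is a saddle point.
P(-9/65, 14/13) = 132/65.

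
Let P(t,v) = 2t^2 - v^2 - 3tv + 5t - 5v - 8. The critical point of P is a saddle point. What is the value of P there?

∂P/∂t = 4t - 3v + 5 = 0 and ∂P/∂v = -3t - 2v - 5 = 0, so (t, v) = (-25/17, -5/17).
The Hessian has P_{tt} = 4, P_{vv} = -2, P_{tv} = -3, giving D = -17 < 0, so the point is a saddle point.
P(-25/17, -5/17) = -186/17.

-186/17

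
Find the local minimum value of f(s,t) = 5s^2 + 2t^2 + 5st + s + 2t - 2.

∂f/∂s = 10s + 5t + 1 = 0 and ∂f/∂t = 5s + 4t + 2 = 0, so (s, t) = (2/5, -1).
The Hessian has f_{ss} = 10, f_{tt} = 4, f_{st} = 5, giving D = 15 > 0 with f_{ss} > 0, so the point is a local minimum.
f(2/5, -1) = -14/5.

-14/5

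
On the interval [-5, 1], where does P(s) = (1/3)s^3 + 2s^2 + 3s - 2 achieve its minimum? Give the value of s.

-5

P'(s) = s^2 + 4s + 3, which vanishes at s = -3 and s = -1.
Compare values at every candidate in [-5, 1]: P(-5) = -26/3; P(-3) = -2; P(-1) = -10/3; P(1) = 10/3.
The minimum over the interval is -26/3, attained at s = -5.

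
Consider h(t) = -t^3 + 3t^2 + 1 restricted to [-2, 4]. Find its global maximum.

Differentiating, h'(t) = -3t^2 + 6t; which vanishes at t = 0 and t = 2.
Evaluating at the critical points and endpoints: h(-2) = 21, h(0) = 1, h(2) = 5, h(4) = -15.
The maximum over the interval is 21, attained at t = -2.

21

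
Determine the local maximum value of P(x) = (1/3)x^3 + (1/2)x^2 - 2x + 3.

Critical points: P'(x) = x^2 + x - 2 vanishes at x = -2, 1.
Since P''(x) = 2x + 1, we get P''(-2) = -3 < 0 ⇒ local maximum; P''(1) = 3 > 0 ⇒ local minimum.
So the local maximum value is P(-2) = 19/3.

19/3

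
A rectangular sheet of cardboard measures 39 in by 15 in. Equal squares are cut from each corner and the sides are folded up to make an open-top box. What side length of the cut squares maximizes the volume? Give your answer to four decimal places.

3.3211

With cut size x, the volume is V(x) = x(39 − 2x)(15 − 2x) for 0 < x < 7.5.
V'(x) = 12x^2 − 216x + 585. Setting V'(x) = 0 gives x ≈ 3.3211 (the root in (0, 7.5)).
V''(x) = 24x − 216 is negative there, so this is the maximum; V ≈ 898.1584.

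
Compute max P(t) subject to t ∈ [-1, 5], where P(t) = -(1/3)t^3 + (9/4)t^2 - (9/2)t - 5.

25/12

Differentiating, P'(t) = -t^2 + (9/2)t - 9/2; which vanishes at t = 3/2 and t = 3.
Compare values at every candidate in [-1, 5]: P(-1) = 25/12, P(3/2) = -125/16, P(3) = -29/4, P(5) = -155/12.
Hence the absolute maximum is 25/12 at t = -1.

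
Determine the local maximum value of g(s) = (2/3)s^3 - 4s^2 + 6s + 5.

g'(s) = 2s^2 - 8s + 6. Setting g'(s) = 0 gives s ∈ {1, 3}.
g''(s) = 4s - 8. g''(1) = -4 < 0 ⇒ local maximum; g''(3) = 4 > 0 ⇒ local minimum.
So the local maximum value is g(1) = 23/3.

23/3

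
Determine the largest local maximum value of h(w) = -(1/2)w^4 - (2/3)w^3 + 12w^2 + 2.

326/3

Critical points: h'(w) = -2w^3 - 2w^2 + 24w vanishes at w = -4, 0, 3.
Second-derivative test with h''(w) = -6w^2 - 4w + 24: h''(-4) = -56 < 0 ⇒ local maximum; h''(0) = 24 > 0 ⇒ local minimum; h''(3) = -42 < 0 ⇒ local maximum.
The largest local maximum is h(-4) = 326/3.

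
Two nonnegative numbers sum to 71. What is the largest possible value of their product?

With x + y = 71, the product is P(x) = x(71 − x).
P'(x) = 71 − 2x = 0 gives x = 71/2; P'' = −2 < 0, so this is the maximum.
P = 71/2·71/2 = 5041/4.

5041/4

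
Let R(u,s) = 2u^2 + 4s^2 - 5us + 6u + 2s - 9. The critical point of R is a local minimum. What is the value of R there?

-275/7

∂R/∂u = 4u - 5s + 6 = 0 and ∂R/∂s = -5u + 8s + 2 = 0, so (u, s) = (-58/7, -38/7).
The Hessian has R_{uu} = 4, R_{ss} = 8, R_{us} = -5, giving D = 7 > 0 with R_{uu} > 0, so the point is a local minimum.
R(-58/7, -38/7) = -275/7.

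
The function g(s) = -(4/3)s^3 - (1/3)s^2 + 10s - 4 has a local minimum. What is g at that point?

-1249/81

g'(s) = -4s^2 - (2/3)s + 10 = 0 at s = -5/3, 3/2.
g''(s) = -8s - 2/3. g''(-5/3) = 38/3 > 0 ⇒ local minimum; g''(3/2) = -38/3 < 0 ⇒ local maximum.
So the local minimum value is g(-5/3) = -1249/81.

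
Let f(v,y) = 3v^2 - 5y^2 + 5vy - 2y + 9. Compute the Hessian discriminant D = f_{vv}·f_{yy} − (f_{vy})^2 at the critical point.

-85

∂f/∂v = 6v + 5y = 0 and ∂f/∂y = 5v - 10y - 2 = 0, so (v, y) = (2/17, -12/85).
The Hessian has f_{vv} = 6, f_{yy} = -10, f_{vy} = 5, giving D = -85 < 0, so the point is a saddle point.
D = (6)·(-10) − (5)^2 = -85.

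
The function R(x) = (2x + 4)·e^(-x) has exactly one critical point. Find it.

By the product rule, R'(x) = (-2x - 2)·e^(-x). Since e^(-x) > 0, the only critical point is x = -1.
R''(-1) has the same sign as -2 < 0, so this is a local maximum.
R(-1) = (2)·e^(1) ≈ 5.4366.

-1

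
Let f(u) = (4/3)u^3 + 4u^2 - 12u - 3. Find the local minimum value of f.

-29/3

f'(u) = 4u^2 + 8u - 12 = 0 at u = -3, 1.
Since f''(u) = 8u + 8, we get f''(-3) = -16 < 0 ⇒ local maximum; f''(1) = 16 > 0 ⇒ local minimum.
So the local minimum value is f(1) = -29/3.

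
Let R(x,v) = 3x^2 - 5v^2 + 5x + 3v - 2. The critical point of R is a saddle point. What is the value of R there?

-109/30

∂R/∂x = 6x + 5 = 0 and ∂R/∂v = -10v + 3 = 0, so (x, v) = (-5/6, 3/10).
The Hessian has R_{xx} = 6, R_{vv} = -10, R_{xv} = 0, giving D = -60 < 0, so the point is a saddle point.
R(-5/6, 3/10) = -109/30.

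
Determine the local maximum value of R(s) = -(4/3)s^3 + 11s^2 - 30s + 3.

-24

R'(s) = -4s^2 + 22s - 30. Setting R'(s) = 0 gives s ∈ {5/2, 3}.
R''(s) = -8s + 22. R''(5/2) = 2 > 0 ⇒ local minimum; R''(3) = -2 < 0 ⇒ local maximum.
So the local maximum value is R(3) = -24.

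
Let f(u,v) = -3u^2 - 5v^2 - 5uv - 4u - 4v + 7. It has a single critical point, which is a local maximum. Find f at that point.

293/35

∂f/∂u = -6u - 5v - 4 = 0 and ∂f/∂v = -5u - 10v - 4 = 0, so (u, v) = (-4/7, -4/35).
The Hessian has f_{uu} = -6, f_{vv} = -10, f_{uv} = -5, giving D = 35 > 0 with f_{uu} < 0, so the point is a local maximum.
f(-4/7, -4/35) = 293/35.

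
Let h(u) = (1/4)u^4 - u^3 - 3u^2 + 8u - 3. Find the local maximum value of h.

5/4

h'(u) = u^3 - 3u^2 - 6u + 8. Setting h'(u) = 0 gives u ∈ {-2, 1, 4}.
Second-derivative test with h''(u) = 3u^2 - 6u - 6: h''(-2) = 18 > 0 ⇒ local minimum; h''(1) = -9 < 0 ⇒ local maximum; h''(4) = 18 > 0 ⇒ local minimum.
So the local maximum value is h(1) = 5/4.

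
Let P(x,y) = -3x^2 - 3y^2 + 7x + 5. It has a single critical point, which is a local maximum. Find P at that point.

109/12

∂P/∂x = -6x + 7 = 0 and ∂P/∂y = -6y = 0, so (x, y) = (7/6, 0).
The Hessian has P_{xx} = -6, P_{yy} = -6, P_{xy} = 0, giving D = 36 > 0 with P_{xx} < 0, so the point is a local maximum.
P(7/6, 0) = 109/12.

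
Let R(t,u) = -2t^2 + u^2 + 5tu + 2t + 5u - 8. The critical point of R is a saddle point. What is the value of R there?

∂R/∂t = -4t + 5u + 2 = 0 and ∂R/∂u = 5t + 2u + 5 = 0, so (t, u) = (-7/11, -10/11).
The Hessian has R_{tt} = -4, R_{uu} = 2, R_{tu} = 5, giving D = -33 < 0, so the point is a saddle point.
R(-7/11, -10/11) = -120/11.

-120/11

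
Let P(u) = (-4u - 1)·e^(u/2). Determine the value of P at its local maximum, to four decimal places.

2.5972

P'(u) = (-4)·e^(u/2) + (-4u - 1)·(1/2)·e^(u/2) = (-2u - 9/2)·e^(u/2). Since e^(u/2) > 0, the only critical point is u = -9/4.
P''(-9/4) has the same sign as -2 < 0, so this is a local maximum.
P(-9/4) = (8)·e^(-9/8) ≈ 2.5972.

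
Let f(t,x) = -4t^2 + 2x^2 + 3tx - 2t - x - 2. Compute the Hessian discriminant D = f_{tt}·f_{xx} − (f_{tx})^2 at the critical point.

-41

∂f/∂t = -8t + 3x - 2 = 0 and ∂f/∂x = 3t + 4x - 1 = 0, so (t, x) = (-5/41, 14/41).
The Hessian has f_{tt} = -8, f_{xx} = 4, f_{tx} = 3, giving D = -41 < 0, so the point is a saddle point.
D = (-8)·(4) − (3)^2 = -41.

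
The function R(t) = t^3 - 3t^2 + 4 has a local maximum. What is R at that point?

R'(t) = 3t^2 - 6t. Setting R'(t) = 0 gives t ∈ {0, 2}.
Second-derivative test with R''(t) = 6t - 6: R''(0) = -6 < 0 ⇒ local maximum; R''(2) = 6 > 0 ⇒ local minimum.
So the local maximum value is R(0) = 4.

4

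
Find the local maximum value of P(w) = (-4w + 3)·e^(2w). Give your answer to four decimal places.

P'(w) = (-4)·e^(2w) + (-4w + 3)·2·e^(2w) = (-8w + 2)·e^(2w). Since e^(2w) > 0, the only critical point is w = 1/4.
P''(1/4) has the same sign as -8 < 0, so this is a local maximum.
P(1/4) = (2)·e^(1/2) ≈ 3.2974.

3.2974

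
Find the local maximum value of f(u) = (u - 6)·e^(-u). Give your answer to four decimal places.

f'(u) = 1·e^(-u) + (u - 6)·(-1)·e^(-u) = (-u + 7)·e^(-u). Since e^(-u) > 0, the only critical point is u = 7.
f''(7) has the same sign as -1 < 0, so this is a local maximum.
f(7) = (1)·e^(-7) ≈ 0.0009.

0.0009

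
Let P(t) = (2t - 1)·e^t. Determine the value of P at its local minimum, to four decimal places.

-1.2131

By the product rule, P'(t) = (2t + 1)·e^t. Since e^t > 0, the only critical point is t = -1/2.
P''(-1/2) has the same sign as 2 > 0, so this is a local minimum.
P(-1/2) = (-2)·e^(-1/2) ≈ -1.2131.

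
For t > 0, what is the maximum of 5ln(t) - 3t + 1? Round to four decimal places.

-1.4459

h'(t) = 5/t − 3 = 0 gives t = 5/3.
h''(t) = -5/t², which is negative for t > 0, so this is a local maximum.
h(5/3) = 5·ln(5/3) - 5 + 1 ≈ -1.4459.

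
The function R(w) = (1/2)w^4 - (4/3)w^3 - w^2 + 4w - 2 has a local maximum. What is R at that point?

Critical points: R'(w) = 2w^3 - 4w^2 - 2w + 4 vanishes at w = -1, 1, 2.
Second-derivative test with R''(w) = 6w^2 - 8w - 2: R''(-1) = 12 > 0 ⇒ local minimum; R''(1) = -4 < 0 ⇒ local maximum; R''(2) = 6 > 0 ⇒ local minimum.
So the local maximum value is R(1) = 1/6.

1/6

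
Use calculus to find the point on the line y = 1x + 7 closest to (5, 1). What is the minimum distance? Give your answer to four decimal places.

7.7782

Minimize D(x)^2 = (x - 5)^2 + (x + 6)^2.
d/dx[D^2] = 2(x - 5) + 2·1·(x + 6) = 0 ⇒ x = -1/2.
Then y = 13/2 and the distance is √(121/2) ≈ 7.7782.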